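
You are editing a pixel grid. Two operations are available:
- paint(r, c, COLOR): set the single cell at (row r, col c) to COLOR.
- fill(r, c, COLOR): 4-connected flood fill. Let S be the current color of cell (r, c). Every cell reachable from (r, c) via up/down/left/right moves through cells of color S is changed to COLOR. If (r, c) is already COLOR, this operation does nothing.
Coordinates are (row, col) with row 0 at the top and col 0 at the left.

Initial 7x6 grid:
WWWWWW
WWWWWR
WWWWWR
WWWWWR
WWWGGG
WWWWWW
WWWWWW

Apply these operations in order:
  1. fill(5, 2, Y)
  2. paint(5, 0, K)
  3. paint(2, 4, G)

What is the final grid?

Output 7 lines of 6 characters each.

Answer: YYYYYY
YYYYYR
YYYYGR
YYYYYR
YYYGGG
KYYYYY
YYYYYY

Derivation:
After op 1 fill(5,2,Y) [36 cells changed]:
YYYYYY
YYYYYR
YYYYYR
YYYYYR
YYYGGG
YYYYYY
YYYYYY
After op 2 paint(5,0,K):
YYYYYY
YYYYYR
YYYYYR
YYYYYR
YYYGGG
KYYYYY
YYYYYY
After op 3 paint(2,4,G):
YYYYYY
YYYYYR
YYYYGR
YYYYYR
YYYGGG
KYYYYY
YYYYYY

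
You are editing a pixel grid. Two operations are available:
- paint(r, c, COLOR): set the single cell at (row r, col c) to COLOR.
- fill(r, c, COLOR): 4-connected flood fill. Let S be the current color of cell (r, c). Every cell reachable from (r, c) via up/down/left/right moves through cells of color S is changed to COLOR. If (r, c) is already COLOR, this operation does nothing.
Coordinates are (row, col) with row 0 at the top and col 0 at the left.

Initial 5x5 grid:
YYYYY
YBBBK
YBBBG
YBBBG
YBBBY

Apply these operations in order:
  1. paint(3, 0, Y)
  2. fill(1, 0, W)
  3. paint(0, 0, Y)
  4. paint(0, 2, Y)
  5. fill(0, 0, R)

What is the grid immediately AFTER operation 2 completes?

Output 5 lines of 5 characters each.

After op 1 paint(3,0,Y):
YYYYY
YBBBK
YBBBG
YBBBG
YBBBY
After op 2 fill(1,0,W) [9 cells changed]:
WWWWW
WBBBK
WBBBG
WBBBG
WBBBY

Answer: WWWWW
WBBBK
WBBBG
WBBBG
WBBBY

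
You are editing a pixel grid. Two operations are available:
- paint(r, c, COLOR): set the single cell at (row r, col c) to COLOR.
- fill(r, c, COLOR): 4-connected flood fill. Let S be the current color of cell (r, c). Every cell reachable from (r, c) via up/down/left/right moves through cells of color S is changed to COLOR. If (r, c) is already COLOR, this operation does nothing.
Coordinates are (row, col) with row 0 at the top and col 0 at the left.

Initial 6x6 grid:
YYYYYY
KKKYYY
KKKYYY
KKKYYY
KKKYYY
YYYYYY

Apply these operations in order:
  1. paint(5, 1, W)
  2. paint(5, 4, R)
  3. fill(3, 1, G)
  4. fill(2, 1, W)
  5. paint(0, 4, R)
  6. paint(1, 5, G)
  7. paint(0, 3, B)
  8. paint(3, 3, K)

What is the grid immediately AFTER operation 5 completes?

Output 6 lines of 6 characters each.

Answer: YYYYRY
WWWYYY
WWWYYY
WWWYYY
WWWYYY
YWYYRY

Derivation:
After op 1 paint(5,1,W):
YYYYYY
KKKYYY
KKKYYY
KKKYYY
KKKYYY
YWYYYY
After op 2 paint(5,4,R):
YYYYYY
KKKYYY
KKKYYY
KKKYYY
KKKYYY
YWYYRY
After op 3 fill(3,1,G) [12 cells changed]:
YYYYYY
GGGYYY
GGGYYY
GGGYYY
GGGYYY
YWYYRY
After op 4 fill(2,1,W) [12 cells changed]:
YYYYYY
WWWYYY
WWWYYY
WWWYYY
WWWYYY
YWYYRY
After op 5 paint(0,4,R):
YYYYRY
WWWYYY
WWWYYY
WWWYYY
WWWYYY
YWYYRY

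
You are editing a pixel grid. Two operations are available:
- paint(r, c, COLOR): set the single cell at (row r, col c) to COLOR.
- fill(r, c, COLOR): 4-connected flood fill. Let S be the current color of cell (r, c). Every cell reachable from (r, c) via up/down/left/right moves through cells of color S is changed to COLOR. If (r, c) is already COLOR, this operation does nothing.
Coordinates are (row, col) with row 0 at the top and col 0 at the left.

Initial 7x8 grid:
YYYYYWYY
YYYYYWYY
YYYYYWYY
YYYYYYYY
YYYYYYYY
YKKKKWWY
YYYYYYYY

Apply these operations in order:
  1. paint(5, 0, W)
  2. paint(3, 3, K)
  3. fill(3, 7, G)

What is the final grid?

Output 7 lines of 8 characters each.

After op 1 paint(5,0,W):
YYYYYWYY
YYYYYWYY
YYYYYWYY
YYYYYYYY
YYYYYYYY
WKKKKWWY
YYYYYYYY
After op 2 paint(3,3,K):
YYYYYWYY
YYYYYWYY
YYYYYWYY
YYYKYYYY
YYYYYYYY
WKKKKWWY
YYYYYYYY
After op 3 fill(3,7,G) [45 cells changed]:
GGGGGWGG
GGGGGWGG
GGGGGWGG
GGGKGGGG
GGGGGGGG
WKKKKWWG
GGGGGGGG

Answer: GGGGGWGG
GGGGGWGG
GGGGGWGG
GGGKGGGG
GGGGGGGG
WKKKKWWG
GGGGGGGG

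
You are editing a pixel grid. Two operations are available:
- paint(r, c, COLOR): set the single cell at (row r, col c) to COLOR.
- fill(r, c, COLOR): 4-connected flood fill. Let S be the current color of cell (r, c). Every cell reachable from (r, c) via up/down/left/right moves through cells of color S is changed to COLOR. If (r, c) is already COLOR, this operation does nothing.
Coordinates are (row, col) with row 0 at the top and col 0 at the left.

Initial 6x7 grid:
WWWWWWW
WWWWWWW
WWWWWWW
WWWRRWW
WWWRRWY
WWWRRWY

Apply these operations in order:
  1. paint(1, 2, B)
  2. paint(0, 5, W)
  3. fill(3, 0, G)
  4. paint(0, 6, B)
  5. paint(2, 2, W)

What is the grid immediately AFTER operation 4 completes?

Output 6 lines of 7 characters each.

Answer: GGGGGGB
GGBGGGG
GGGGGGG
GGGRRGG
GGGRRGY
GGGRRGY

Derivation:
After op 1 paint(1,2,B):
WWWWWWW
WWBWWWW
WWWWWWW
WWWRRWW
WWWRRWY
WWWRRWY
After op 2 paint(0,5,W):
WWWWWWW
WWBWWWW
WWWWWWW
WWWRRWW
WWWRRWY
WWWRRWY
After op 3 fill(3,0,G) [33 cells changed]:
GGGGGGG
GGBGGGG
GGGGGGG
GGGRRGG
GGGRRGY
GGGRRGY
After op 4 paint(0,6,B):
GGGGGGB
GGBGGGG
GGGGGGG
GGGRRGG
GGGRRGY
GGGRRGY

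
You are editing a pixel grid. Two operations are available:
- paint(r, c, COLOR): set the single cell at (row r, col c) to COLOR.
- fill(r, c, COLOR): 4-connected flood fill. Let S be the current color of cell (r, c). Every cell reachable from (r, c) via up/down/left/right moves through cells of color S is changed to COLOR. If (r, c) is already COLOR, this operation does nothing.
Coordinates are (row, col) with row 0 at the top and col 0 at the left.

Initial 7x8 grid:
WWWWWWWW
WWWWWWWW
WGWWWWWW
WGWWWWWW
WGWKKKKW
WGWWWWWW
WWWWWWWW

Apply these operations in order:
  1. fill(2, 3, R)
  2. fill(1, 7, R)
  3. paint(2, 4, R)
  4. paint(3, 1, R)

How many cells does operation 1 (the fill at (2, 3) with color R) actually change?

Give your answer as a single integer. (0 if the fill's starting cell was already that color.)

Answer: 48

Derivation:
After op 1 fill(2,3,R) [48 cells changed]:
RRRRRRRR
RRRRRRRR
RGRRRRRR
RGRRRRRR
RGRKKKKR
RGRRRRRR
RRRRRRRR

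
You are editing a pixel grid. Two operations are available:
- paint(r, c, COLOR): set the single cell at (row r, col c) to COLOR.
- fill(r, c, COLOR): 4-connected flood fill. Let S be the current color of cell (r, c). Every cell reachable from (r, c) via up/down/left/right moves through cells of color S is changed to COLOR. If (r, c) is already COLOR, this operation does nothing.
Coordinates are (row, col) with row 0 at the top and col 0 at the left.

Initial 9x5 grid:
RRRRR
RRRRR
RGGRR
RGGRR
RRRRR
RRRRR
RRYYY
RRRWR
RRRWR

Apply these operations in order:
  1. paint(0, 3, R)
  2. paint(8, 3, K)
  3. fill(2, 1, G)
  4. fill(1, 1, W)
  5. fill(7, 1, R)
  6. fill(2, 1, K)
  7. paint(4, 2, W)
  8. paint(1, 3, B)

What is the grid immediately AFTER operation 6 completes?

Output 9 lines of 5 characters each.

Answer: RRRRR
RRRRR
RKKRR
RKKRR
RRRRR
RRRRR
RRYYY
RRRRR
RRRKR

Derivation:
After op 1 paint(0,3,R):
RRRRR
RRRRR
RGGRR
RGGRR
RRRRR
RRRRR
RRYYY
RRRWR
RRRWR
After op 2 paint(8,3,K):
RRRRR
RRRRR
RGGRR
RGGRR
RRRRR
RRRRR
RRYYY
RRRWR
RRRKR
After op 3 fill(2,1,G) [0 cells changed]:
RRRRR
RRRRR
RGGRR
RGGRR
RRRRR
RRRRR
RRYYY
RRRWR
RRRKR
After op 4 fill(1,1,W) [34 cells changed]:
WWWWW
WWWWW
WGGWW
WGGWW
WWWWW
WWWWW
WWYYY
WWWWR
WWWKR
After op 5 fill(7,1,R) [35 cells changed]:
RRRRR
RRRRR
RGGRR
RGGRR
RRRRR
RRRRR
RRYYY
RRRRR
RRRKR
After op 6 fill(2,1,K) [4 cells changed]:
RRRRR
RRRRR
RKKRR
RKKRR
RRRRR
RRRRR
RRYYY
RRRRR
RRRKR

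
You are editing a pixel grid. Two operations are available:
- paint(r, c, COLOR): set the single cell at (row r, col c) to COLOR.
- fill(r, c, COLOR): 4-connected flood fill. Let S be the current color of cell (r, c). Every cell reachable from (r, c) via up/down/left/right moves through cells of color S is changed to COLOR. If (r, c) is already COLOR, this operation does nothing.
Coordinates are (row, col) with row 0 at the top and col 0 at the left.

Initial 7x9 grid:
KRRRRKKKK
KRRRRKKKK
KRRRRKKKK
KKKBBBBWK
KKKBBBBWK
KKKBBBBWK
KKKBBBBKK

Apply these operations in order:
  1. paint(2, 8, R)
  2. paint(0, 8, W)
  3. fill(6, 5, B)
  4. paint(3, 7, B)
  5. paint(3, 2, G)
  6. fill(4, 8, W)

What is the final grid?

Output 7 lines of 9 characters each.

After op 1 paint(2,8,R):
KRRRRKKKK
KRRRRKKKK
KRRRRKKKR
KKKBBBBWK
KKKBBBBWK
KKKBBBBWK
KKKBBBBKK
After op 2 paint(0,8,W):
KRRRRKKKW
KRRRRKKKK
KRRRRKKKR
KKKBBBBWK
KKKBBBBWK
KKKBBBBWK
KKKBBBBKK
After op 3 fill(6,5,B) [0 cells changed]:
KRRRRKKKW
KRRRRKKKK
KRRRRKKKR
KKKBBBBWK
KKKBBBBWK
KKKBBBBWK
KKKBBBBKK
After op 4 paint(3,7,B):
KRRRRKKKW
KRRRRKKKK
KRRRRKKKR
KKKBBBBBK
KKKBBBBWK
KKKBBBBWK
KKKBBBBKK
After op 5 paint(3,2,G):
KRRRRKKKW
KRRRRKKKK
KRRRRKKKR
KKGBBBBBK
KKKBBBBWK
KKKBBBBWK
KKKBBBBKK
After op 6 fill(4,8,W) [5 cells changed]:
KRRRRKKKW
KRRRRKKKK
KRRRRKKKR
KKGBBBBBW
KKKBBBBWW
KKKBBBBWW
KKKBBBBWW

Answer: KRRRRKKKW
KRRRRKKKK
KRRRRKKKR
KKGBBBBBW
KKKBBBBWW
KKKBBBBWW
KKKBBBBWW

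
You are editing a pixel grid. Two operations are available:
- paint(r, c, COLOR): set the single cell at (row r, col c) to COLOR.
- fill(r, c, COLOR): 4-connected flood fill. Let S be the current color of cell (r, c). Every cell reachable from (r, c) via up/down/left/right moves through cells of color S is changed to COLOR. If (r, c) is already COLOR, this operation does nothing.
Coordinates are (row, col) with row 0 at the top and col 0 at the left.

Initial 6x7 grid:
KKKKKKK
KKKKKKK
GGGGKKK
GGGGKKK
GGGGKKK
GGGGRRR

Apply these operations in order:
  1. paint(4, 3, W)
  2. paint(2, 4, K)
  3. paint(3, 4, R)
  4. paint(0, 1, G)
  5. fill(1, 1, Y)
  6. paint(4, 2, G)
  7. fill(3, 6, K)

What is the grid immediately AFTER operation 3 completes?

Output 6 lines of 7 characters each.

After op 1 paint(4,3,W):
KKKKKKK
KKKKKKK
GGGGKKK
GGGGKKK
GGGWKKK
GGGGRRR
After op 2 paint(2,4,K):
KKKKKKK
KKKKKKK
GGGGKKK
GGGGKKK
GGGWKKK
GGGGRRR
After op 3 paint(3,4,R):
KKKKKKK
KKKKKKK
GGGGKKK
GGGGRKK
GGGWKKK
GGGGRRR

Answer: KKKKKKK
KKKKKKK
GGGGKKK
GGGGRKK
GGGWKKK
GGGGRRR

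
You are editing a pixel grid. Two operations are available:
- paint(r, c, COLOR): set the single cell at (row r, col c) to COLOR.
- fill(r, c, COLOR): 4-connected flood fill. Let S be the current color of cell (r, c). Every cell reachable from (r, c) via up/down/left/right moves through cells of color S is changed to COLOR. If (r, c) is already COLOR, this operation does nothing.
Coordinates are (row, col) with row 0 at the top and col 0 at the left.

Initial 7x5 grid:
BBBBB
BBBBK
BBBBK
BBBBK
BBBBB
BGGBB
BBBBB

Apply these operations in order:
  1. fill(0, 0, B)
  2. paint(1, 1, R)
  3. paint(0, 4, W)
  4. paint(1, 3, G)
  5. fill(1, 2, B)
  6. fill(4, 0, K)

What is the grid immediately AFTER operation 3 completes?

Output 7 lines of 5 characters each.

After op 1 fill(0,0,B) [0 cells changed]:
BBBBB
BBBBK
BBBBK
BBBBK
BBBBB
BGGBB
BBBBB
After op 2 paint(1,1,R):
BBBBB
BRBBK
BBBBK
BBBBK
BBBBB
BGGBB
BBBBB
After op 3 paint(0,4,W):
BBBBW
BRBBK
BBBBK
BBBBK
BBBBB
BGGBB
BBBBB

Answer: BBBBW
BRBBK
BBBBK
BBBBK
BBBBB
BGGBB
BBBBB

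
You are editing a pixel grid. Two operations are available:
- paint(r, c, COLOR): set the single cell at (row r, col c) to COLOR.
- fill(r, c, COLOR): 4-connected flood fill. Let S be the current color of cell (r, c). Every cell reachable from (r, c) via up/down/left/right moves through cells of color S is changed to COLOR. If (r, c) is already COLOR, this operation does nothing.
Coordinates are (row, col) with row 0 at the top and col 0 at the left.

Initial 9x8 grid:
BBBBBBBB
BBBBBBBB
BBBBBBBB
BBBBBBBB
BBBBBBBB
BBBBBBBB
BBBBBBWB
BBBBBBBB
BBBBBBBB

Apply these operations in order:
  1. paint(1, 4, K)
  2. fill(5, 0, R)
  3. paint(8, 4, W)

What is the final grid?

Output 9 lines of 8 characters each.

Answer: RRRRRRRR
RRRRKRRR
RRRRRRRR
RRRRRRRR
RRRRRRRR
RRRRRRRR
RRRRRRWR
RRRRRRRR
RRRRWRRR

Derivation:
After op 1 paint(1,4,K):
BBBBBBBB
BBBBKBBB
BBBBBBBB
BBBBBBBB
BBBBBBBB
BBBBBBBB
BBBBBBWB
BBBBBBBB
BBBBBBBB
After op 2 fill(5,0,R) [70 cells changed]:
RRRRRRRR
RRRRKRRR
RRRRRRRR
RRRRRRRR
RRRRRRRR
RRRRRRRR
RRRRRRWR
RRRRRRRR
RRRRRRRR
After op 3 paint(8,4,W):
RRRRRRRR
RRRRKRRR
RRRRRRRR
RRRRRRRR
RRRRRRRR
RRRRRRRR
RRRRRRWR
RRRRRRRR
RRRRWRRR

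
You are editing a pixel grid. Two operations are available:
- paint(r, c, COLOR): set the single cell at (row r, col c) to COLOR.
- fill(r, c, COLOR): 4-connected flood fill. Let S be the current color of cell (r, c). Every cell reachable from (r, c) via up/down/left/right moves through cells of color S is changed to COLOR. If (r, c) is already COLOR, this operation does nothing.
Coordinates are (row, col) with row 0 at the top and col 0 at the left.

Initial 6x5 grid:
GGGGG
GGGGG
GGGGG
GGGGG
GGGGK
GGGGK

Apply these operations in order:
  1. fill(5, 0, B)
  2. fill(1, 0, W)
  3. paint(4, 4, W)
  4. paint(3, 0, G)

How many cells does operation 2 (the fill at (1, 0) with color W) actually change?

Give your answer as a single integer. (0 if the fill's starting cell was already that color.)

Answer: 28

Derivation:
After op 1 fill(5,0,B) [28 cells changed]:
BBBBB
BBBBB
BBBBB
BBBBB
BBBBK
BBBBK
After op 2 fill(1,0,W) [28 cells changed]:
WWWWW
WWWWW
WWWWW
WWWWW
WWWWK
WWWWK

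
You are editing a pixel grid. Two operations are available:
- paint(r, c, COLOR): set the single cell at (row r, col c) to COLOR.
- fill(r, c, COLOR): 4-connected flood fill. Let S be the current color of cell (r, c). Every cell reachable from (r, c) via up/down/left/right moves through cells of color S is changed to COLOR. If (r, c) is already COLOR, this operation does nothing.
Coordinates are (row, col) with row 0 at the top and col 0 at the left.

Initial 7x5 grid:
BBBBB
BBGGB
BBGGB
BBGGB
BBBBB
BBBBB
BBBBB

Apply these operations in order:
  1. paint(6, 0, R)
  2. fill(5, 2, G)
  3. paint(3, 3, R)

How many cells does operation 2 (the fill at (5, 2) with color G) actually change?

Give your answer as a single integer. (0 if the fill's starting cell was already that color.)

After op 1 paint(6,0,R):
BBBBB
BBGGB
BBGGB
BBGGB
BBBBB
BBBBB
RBBBB
After op 2 fill(5,2,G) [28 cells changed]:
GGGGG
GGGGG
GGGGG
GGGGG
GGGGG
GGGGG
RGGGG

Answer: 28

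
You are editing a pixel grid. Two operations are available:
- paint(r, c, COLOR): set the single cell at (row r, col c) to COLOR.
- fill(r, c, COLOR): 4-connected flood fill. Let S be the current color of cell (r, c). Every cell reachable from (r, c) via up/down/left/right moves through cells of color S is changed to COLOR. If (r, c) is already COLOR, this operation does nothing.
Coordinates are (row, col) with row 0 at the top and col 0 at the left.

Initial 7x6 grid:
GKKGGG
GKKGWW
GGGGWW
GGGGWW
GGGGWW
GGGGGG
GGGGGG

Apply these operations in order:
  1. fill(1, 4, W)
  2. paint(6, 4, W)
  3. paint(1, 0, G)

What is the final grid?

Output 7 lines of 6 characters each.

Answer: GKKGGG
GKKGWW
GGGGWW
GGGGWW
GGGGWW
GGGGGG
GGGGWG

Derivation:
After op 1 fill(1,4,W) [0 cells changed]:
GKKGGG
GKKGWW
GGGGWW
GGGGWW
GGGGWW
GGGGGG
GGGGGG
After op 2 paint(6,4,W):
GKKGGG
GKKGWW
GGGGWW
GGGGWW
GGGGWW
GGGGGG
GGGGWG
After op 3 paint(1,0,G):
GKKGGG
GKKGWW
GGGGWW
GGGGWW
GGGGWW
GGGGGG
GGGGWG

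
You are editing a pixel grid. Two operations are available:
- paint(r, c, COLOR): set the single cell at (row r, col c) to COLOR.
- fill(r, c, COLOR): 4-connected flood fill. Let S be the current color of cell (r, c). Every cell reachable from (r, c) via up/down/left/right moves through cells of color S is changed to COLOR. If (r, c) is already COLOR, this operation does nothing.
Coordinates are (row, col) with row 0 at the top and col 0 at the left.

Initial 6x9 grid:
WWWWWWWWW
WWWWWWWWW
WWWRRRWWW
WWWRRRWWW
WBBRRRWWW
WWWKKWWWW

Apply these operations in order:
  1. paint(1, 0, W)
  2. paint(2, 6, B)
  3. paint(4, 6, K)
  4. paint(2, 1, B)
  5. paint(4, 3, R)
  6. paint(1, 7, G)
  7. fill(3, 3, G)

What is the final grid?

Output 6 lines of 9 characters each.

After op 1 paint(1,0,W):
WWWWWWWWW
WWWWWWWWW
WWWRRRWWW
WWWRRRWWW
WBBRRRWWW
WWWKKWWWW
After op 2 paint(2,6,B):
WWWWWWWWW
WWWWWWWWW
WWWRRRBWW
WWWRRRWWW
WBBRRRWWW
WWWKKWWWW
After op 3 paint(4,6,K):
WWWWWWWWW
WWWWWWWWW
WWWRRRBWW
WWWRRRWWW
WBBRRRKWW
WWWKKWWWW
After op 4 paint(2,1,B):
WWWWWWWWW
WWWWWWWWW
WBWRRRBWW
WWWRRRWWW
WBBRRRKWW
WWWKKWWWW
After op 5 paint(4,3,R):
WWWWWWWWW
WWWWWWWWW
WBWRRRBWW
WWWRRRWWW
WBBRRRKWW
WWWKKWWWW
After op 6 paint(1,7,G):
WWWWWWWWW
WWWWWWWGW
WBWRRRBWW
WWWRRRWWW
WBBRRRKWW
WWWKKWWWW
After op 7 fill(3,3,G) [9 cells changed]:
WWWWWWWWW
WWWWWWWGW
WBWGGGBWW
WWWGGGWWW
WBBGGGKWW
WWWKKWWWW

Answer: WWWWWWWWW
WWWWWWWGW
WBWGGGBWW
WWWGGGWWW
WBBGGGKWW
WWWKKWWWW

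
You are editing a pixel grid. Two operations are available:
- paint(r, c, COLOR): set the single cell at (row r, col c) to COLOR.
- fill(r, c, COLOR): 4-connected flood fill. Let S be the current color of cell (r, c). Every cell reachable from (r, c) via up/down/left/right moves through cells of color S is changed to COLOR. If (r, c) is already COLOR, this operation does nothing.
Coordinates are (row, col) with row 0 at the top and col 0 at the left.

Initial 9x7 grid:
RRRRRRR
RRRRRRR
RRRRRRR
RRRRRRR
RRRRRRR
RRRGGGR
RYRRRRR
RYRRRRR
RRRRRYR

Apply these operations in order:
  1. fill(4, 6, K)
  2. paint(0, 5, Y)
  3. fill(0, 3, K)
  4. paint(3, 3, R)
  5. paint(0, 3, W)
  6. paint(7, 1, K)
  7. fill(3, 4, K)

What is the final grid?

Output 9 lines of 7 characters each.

Answer: KKKWKYK
KKKKKKK
KKKKKKK
KKKRKKK
KKKKKKK
KKKGGGK
KYKKKKK
KKKKKKK
KKKKKYK

Derivation:
After op 1 fill(4,6,K) [57 cells changed]:
KKKKKKK
KKKKKKK
KKKKKKK
KKKKKKK
KKKKKKK
KKKGGGK
KYKKKKK
KYKKKKK
KKKKKYK
After op 2 paint(0,5,Y):
KKKKKYK
KKKKKKK
KKKKKKK
KKKKKKK
KKKKKKK
KKKGGGK
KYKKKKK
KYKKKKK
KKKKKYK
After op 3 fill(0,3,K) [0 cells changed]:
KKKKKYK
KKKKKKK
KKKKKKK
KKKKKKK
KKKKKKK
KKKGGGK
KYKKKKK
KYKKKKK
KKKKKYK
After op 4 paint(3,3,R):
KKKKKYK
KKKKKKK
KKKKKKK
KKKRKKK
KKKKKKK
KKKGGGK
KYKKKKK
KYKKKKK
KKKKKYK
After op 5 paint(0,3,W):
KKKWKYK
KKKKKKK
KKKKKKK
KKKRKKK
KKKKKKK
KKKGGGK
KYKKKKK
KYKKKKK
KKKKKYK
After op 6 paint(7,1,K):
KKKWKYK
KKKKKKK
KKKKKKK
KKKRKKK
KKKKKKK
KKKGGGK
KYKKKKK
KKKKKKK
KKKKKYK
After op 7 fill(3,4,K) [0 cells changed]:
KKKWKYK
KKKKKKK
KKKKKKK
KKKRKKK
KKKKKKK
KKKGGGK
KYKKKKK
KKKKKKK
KKKKKYK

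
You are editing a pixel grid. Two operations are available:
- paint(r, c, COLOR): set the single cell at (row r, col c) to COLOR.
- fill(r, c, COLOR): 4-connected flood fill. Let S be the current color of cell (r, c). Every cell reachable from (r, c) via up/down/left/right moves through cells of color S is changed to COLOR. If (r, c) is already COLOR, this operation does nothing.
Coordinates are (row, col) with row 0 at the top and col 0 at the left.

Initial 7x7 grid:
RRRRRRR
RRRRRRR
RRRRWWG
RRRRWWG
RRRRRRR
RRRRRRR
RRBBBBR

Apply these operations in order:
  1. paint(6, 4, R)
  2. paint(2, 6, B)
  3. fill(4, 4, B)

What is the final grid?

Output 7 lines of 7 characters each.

Answer: BBBBBBB
BBBBBBB
BBBBWWB
BBBBWWG
BBBBBBB
BBBBBBB
BBBBBBB

Derivation:
After op 1 paint(6,4,R):
RRRRRRR
RRRRRRR
RRRRWWG
RRRRWWG
RRRRRRR
RRRRRRR
RRBBRBR
After op 2 paint(2,6,B):
RRRRRRR
RRRRRRR
RRRRWWB
RRRRWWG
RRRRRRR
RRRRRRR
RRBBRBR
After op 3 fill(4,4,B) [40 cells changed]:
BBBBBBB
BBBBBBB
BBBBWWB
BBBBWWG
BBBBBBB
BBBBBBB
BBBBBBB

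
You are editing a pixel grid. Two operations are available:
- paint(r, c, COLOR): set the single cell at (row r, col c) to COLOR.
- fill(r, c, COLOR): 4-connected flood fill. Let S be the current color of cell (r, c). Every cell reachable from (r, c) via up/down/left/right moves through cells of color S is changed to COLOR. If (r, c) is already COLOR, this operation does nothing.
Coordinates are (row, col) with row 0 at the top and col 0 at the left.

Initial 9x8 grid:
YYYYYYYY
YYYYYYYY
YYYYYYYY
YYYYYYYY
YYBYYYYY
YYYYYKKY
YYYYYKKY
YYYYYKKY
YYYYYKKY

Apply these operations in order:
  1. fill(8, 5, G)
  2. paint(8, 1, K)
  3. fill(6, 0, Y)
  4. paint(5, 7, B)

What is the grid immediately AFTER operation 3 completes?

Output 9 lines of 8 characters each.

After op 1 fill(8,5,G) [8 cells changed]:
YYYYYYYY
YYYYYYYY
YYYYYYYY
YYYYYYYY
YYBYYYYY
YYYYYGGY
YYYYYGGY
YYYYYGGY
YYYYYGGY
After op 2 paint(8,1,K):
YYYYYYYY
YYYYYYYY
YYYYYYYY
YYYYYYYY
YYBYYYYY
YYYYYGGY
YYYYYGGY
YYYYYGGY
YKYYYGGY
After op 3 fill(6,0,Y) [0 cells changed]:
YYYYYYYY
YYYYYYYY
YYYYYYYY
YYYYYYYY
YYBYYYYY
YYYYYGGY
YYYYYGGY
YYYYYGGY
YKYYYGGY

Answer: YYYYYYYY
YYYYYYYY
YYYYYYYY
YYYYYYYY
YYBYYYYY
YYYYYGGY
YYYYYGGY
YYYYYGGY
YKYYYGGY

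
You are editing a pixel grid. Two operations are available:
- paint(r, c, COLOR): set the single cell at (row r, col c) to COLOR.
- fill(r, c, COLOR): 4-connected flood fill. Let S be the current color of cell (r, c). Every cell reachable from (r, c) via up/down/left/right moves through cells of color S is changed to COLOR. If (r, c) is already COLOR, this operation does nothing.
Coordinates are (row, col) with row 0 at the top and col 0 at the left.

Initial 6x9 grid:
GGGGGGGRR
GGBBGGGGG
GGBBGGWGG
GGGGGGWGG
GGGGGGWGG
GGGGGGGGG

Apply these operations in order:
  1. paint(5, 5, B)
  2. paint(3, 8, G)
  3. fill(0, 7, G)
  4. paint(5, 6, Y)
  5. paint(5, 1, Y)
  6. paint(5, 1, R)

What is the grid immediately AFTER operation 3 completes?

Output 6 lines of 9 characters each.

Answer: GGGGGGGGG
GGBBGGGGG
GGBBGGWGG
GGGGGGWGG
GGGGGGWGG
GGGGGBGGG

Derivation:
After op 1 paint(5,5,B):
GGGGGGGRR
GGBBGGGGG
GGBBGGWGG
GGGGGGWGG
GGGGGGWGG
GGGGGBGGG
After op 2 paint(3,8,G):
GGGGGGGRR
GGBBGGGGG
GGBBGGWGG
GGGGGGWGG
GGGGGGWGG
GGGGGBGGG
After op 3 fill(0,7,G) [2 cells changed]:
GGGGGGGGG
GGBBGGGGG
GGBBGGWGG
GGGGGGWGG
GGGGGGWGG
GGGGGBGGG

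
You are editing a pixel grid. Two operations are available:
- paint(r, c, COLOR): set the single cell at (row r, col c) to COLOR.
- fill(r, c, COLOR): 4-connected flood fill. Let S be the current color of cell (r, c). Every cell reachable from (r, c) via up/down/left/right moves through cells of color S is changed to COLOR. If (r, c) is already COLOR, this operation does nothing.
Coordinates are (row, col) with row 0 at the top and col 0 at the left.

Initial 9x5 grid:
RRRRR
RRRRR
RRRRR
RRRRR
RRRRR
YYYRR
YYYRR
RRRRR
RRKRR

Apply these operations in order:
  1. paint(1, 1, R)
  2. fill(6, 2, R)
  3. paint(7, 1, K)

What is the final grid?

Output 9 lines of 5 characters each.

After op 1 paint(1,1,R):
RRRRR
RRRRR
RRRRR
RRRRR
RRRRR
YYYRR
YYYRR
RRRRR
RRKRR
After op 2 fill(6,2,R) [6 cells changed]:
RRRRR
RRRRR
RRRRR
RRRRR
RRRRR
RRRRR
RRRRR
RRRRR
RRKRR
After op 3 paint(7,1,K):
RRRRR
RRRRR
RRRRR
RRRRR
RRRRR
RRRRR
RRRRR
RKRRR
RRKRR

Answer: RRRRR
RRRRR
RRRRR
RRRRR
RRRRR
RRRRR
RRRRR
RKRRR
RRKRR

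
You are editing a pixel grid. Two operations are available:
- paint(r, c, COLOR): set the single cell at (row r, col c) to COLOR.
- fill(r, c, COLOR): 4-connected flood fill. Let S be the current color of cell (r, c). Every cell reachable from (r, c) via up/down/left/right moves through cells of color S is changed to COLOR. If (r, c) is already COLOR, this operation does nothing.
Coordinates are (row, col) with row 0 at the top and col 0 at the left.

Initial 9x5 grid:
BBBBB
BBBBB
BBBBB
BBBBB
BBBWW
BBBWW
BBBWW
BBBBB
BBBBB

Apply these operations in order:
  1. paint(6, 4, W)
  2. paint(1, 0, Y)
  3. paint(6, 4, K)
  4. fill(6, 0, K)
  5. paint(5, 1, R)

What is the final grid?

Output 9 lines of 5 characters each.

After op 1 paint(6,4,W):
BBBBB
BBBBB
BBBBB
BBBBB
BBBWW
BBBWW
BBBWW
BBBBB
BBBBB
After op 2 paint(1,0,Y):
BBBBB
YBBBB
BBBBB
BBBBB
BBBWW
BBBWW
BBBWW
BBBBB
BBBBB
After op 3 paint(6,4,K):
BBBBB
YBBBB
BBBBB
BBBBB
BBBWW
BBBWW
BBBWK
BBBBB
BBBBB
After op 4 fill(6,0,K) [38 cells changed]:
KKKKK
YKKKK
KKKKK
KKKKK
KKKWW
KKKWW
KKKWK
KKKKK
KKKKK
After op 5 paint(5,1,R):
KKKKK
YKKKK
KKKKK
KKKKK
KKKWW
KRKWW
KKKWK
KKKKK
KKKKK

Answer: KKKKK
YKKKK
KKKKK
KKKKK
KKKWW
KRKWW
KKKWK
KKKKK
KKKKK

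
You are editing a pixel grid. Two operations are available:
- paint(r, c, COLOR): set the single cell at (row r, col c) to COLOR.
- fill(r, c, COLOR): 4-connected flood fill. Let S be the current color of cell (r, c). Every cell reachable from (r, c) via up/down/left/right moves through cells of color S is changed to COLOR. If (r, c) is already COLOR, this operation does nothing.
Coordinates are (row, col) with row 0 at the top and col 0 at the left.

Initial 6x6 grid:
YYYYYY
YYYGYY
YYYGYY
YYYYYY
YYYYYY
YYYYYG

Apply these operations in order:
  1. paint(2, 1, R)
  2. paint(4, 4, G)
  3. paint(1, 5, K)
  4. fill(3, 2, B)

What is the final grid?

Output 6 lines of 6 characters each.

Answer: BBBBBB
BBBGBK
BRBGBB
BBBBBB
BBBBGB
BBBBBG

Derivation:
After op 1 paint(2,1,R):
YYYYYY
YYYGYY
YRYGYY
YYYYYY
YYYYYY
YYYYYG
After op 2 paint(4,4,G):
YYYYYY
YYYGYY
YRYGYY
YYYYYY
YYYYGY
YYYYYG
After op 3 paint(1,5,K):
YYYYYY
YYYGYK
YRYGYY
YYYYYY
YYYYGY
YYYYYG
After op 4 fill(3,2,B) [30 cells changed]:
BBBBBB
BBBGBK
BRBGBB
BBBBBB
BBBBGB
BBBBBG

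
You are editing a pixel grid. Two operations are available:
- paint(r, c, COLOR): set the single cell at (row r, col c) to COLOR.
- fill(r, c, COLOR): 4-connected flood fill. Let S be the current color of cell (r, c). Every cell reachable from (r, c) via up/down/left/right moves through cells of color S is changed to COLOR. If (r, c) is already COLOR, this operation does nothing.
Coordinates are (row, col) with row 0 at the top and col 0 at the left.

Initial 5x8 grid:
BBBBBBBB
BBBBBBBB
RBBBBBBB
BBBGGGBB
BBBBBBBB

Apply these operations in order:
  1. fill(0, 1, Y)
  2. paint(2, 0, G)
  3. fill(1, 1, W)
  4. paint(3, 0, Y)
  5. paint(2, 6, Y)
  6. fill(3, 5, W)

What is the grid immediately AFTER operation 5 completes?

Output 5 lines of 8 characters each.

After op 1 fill(0,1,Y) [36 cells changed]:
YYYYYYYY
YYYYYYYY
RYYYYYYY
YYYGGGYY
YYYYYYYY
After op 2 paint(2,0,G):
YYYYYYYY
YYYYYYYY
GYYYYYYY
YYYGGGYY
YYYYYYYY
After op 3 fill(1,1,W) [36 cells changed]:
WWWWWWWW
WWWWWWWW
GWWWWWWW
WWWGGGWW
WWWWWWWW
After op 4 paint(3,0,Y):
WWWWWWWW
WWWWWWWW
GWWWWWWW
YWWGGGWW
WWWWWWWW
After op 5 paint(2,6,Y):
WWWWWWWW
WWWWWWWW
GWWWWWYW
YWWGGGWW
WWWWWWWW

Answer: WWWWWWWW
WWWWWWWW
GWWWWWYW
YWWGGGWW
WWWWWWWW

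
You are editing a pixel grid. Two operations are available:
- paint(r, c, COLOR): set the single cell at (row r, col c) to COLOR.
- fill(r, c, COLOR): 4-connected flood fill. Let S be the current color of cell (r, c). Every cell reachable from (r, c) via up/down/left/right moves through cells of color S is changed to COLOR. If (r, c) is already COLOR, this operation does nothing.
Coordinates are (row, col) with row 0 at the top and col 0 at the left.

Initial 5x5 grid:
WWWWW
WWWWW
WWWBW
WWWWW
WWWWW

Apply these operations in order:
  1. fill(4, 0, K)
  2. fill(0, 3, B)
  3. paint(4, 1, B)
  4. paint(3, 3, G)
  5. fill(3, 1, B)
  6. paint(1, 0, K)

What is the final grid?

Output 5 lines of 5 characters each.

Answer: BBBBB
KBBBB
BBBBB
BBBGB
BBBBB

Derivation:
After op 1 fill(4,0,K) [24 cells changed]:
KKKKK
KKKKK
KKKBK
KKKKK
KKKKK
After op 2 fill(0,3,B) [24 cells changed]:
BBBBB
BBBBB
BBBBB
BBBBB
BBBBB
After op 3 paint(4,1,B):
BBBBB
BBBBB
BBBBB
BBBBB
BBBBB
After op 4 paint(3,3,G):
BBBBB
BBBBB
BBBBB
BBBGB
BBBBB
After op 5 fill(3,1,B) [0 cells changed]:
BBBBB
BBBBB
BBBBB
BBBGB
BBBBB
After op 6 paint(1,0,K):
BBBBB
KBBBB
BBBBB
BBBGB
BBBBB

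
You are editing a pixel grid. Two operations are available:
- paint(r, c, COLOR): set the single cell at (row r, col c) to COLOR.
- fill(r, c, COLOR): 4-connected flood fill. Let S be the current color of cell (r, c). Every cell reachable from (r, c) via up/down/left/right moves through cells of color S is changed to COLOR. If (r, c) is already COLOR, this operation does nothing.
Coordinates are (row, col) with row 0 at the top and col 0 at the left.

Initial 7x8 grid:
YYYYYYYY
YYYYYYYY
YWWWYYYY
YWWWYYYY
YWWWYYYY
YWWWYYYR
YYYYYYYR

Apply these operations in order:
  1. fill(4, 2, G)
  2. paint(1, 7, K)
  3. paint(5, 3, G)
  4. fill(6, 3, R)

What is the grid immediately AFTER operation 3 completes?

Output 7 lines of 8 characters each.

Answer: YYYYYYYY
YYYYYYYK
YGGGYYYY
YGGGYYYY
YGGGYYYY
YGGGYYYR
YYYYYYYR

Derivation:
After op 1 fill(4,2,G) [12 cells changed]:
YYYYYYYY
YYYYYYYY
YGGGYYYY
YGGGYYYY
YGGGYYYY
YGGGYYYR
YYYYYYYR
After op 2 paint(1,7,K):
YYYYYYYY
YYYYYYYK
YGGGYYYY
YGGGYYYY
YGGGYYYY
YGGGYYYR
YYYYYYYR
After op 3 paint(5,3,G):
YYYYYYYY
YYYYYYYK
YGGGYYYY
YGGGYYYY
YGGGYYYY
YGGGYYYR
YYYYYYYR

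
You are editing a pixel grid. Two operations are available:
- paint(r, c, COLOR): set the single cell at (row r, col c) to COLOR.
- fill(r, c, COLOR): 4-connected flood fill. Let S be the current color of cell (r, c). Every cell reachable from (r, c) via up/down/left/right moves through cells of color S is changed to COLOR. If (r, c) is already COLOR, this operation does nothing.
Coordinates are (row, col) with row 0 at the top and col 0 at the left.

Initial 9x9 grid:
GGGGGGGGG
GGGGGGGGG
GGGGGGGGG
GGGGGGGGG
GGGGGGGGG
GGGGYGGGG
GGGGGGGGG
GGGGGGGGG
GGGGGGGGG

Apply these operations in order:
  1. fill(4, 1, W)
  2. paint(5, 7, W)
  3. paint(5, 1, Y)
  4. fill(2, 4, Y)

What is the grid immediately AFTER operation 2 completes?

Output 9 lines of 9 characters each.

After op 1 fill(4,1,W) [80 cells changed]:
WWWWWWWWW
WWWWWWWWW
WWWWWWWWW
WWWWWWWWW
WWWWWWWWW
WWWWYWWWW
WWWWWWWWW
WWWWWWWWW
WWWWWWWWW
After op 2 paint(5,7,W):
WWWWWWWWW
WWWWWWWWW
WWWWWWWWW
WWWWWWWWW
WWWWWWWWW
WWWWYWWWW
WWWWWWWWW
WWWWWWWWW
WWWWWWWWW

Answer: WWWWWWWWW
WWWWWWWWW
WWWWWWWWW
WWWWWWWWW
WWWWWWWWW
WWWWYWWWW
WWWWWWWWW
WWWWWWWWW
WWWWWWWWW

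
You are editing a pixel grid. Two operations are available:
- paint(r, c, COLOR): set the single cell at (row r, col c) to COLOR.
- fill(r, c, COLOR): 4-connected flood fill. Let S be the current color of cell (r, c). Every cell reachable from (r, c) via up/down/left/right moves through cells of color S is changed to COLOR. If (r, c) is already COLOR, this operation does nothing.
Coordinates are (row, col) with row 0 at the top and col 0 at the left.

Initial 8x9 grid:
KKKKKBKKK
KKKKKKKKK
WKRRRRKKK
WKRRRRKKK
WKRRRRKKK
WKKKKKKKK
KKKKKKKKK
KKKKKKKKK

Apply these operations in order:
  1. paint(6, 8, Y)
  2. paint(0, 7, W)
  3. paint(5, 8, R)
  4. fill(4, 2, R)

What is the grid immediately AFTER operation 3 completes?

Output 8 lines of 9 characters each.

Answer: KKKKKBKWK
KKKKKKKKK
WKRRRRKKK
WKRRRRKKK
WKRRRRKKK
WKKKKKKKR
KKKKKKKKY
KKKKKKKKK

Derivation:
After op 1 paint(6,8,Y):
KKKKKBKKK
KKKKKKKKK
WKRRRRKKK
WKRRRRKKK
WKRRRRKKK
WKKKKKKKK
KKKKKKKKY
KKKKKKKKK
After op 2 paint(0,7,W):
KKKKKBKWK
KKKKKKKKK
WKRRRRKKK
WKRRRRKKK
WKRRRRKKK
WKKKKKKKK
KKKKKKKKY
KKKKKKKKK
After op 3 paint(5,8,R):
KKKKKBKWK
KKKKKKKKK
WKRRRRKKK
WKRRRRKKK
WKRRRRKKK
WKKKKKKKR
KKKKKKKKY
KKKKKKKKK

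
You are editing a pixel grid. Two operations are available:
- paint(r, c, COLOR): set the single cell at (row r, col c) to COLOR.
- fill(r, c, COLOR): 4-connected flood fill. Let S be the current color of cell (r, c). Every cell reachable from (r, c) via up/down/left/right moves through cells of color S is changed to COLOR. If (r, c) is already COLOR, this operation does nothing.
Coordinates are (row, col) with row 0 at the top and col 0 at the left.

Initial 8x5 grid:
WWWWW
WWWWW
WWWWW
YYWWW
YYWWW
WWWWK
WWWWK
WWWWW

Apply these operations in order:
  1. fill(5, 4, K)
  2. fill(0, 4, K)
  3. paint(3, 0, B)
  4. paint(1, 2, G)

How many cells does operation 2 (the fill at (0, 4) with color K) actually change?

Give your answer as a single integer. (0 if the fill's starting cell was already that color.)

Answer: 34

Derivation:
After op 1 fill(5,4,K) [0 cells changed]:
WWWWW
WWWWW
WWWWW
YYWWW
YYWWW
WWWWK
WWWWK
WWWWW
After op 2 fill(0,4,K) [34 cells changed]:
KKKKK
KKKKK
KKKKK
YYKKK
YYKKK
KKKKK
KKKKK
KKKKK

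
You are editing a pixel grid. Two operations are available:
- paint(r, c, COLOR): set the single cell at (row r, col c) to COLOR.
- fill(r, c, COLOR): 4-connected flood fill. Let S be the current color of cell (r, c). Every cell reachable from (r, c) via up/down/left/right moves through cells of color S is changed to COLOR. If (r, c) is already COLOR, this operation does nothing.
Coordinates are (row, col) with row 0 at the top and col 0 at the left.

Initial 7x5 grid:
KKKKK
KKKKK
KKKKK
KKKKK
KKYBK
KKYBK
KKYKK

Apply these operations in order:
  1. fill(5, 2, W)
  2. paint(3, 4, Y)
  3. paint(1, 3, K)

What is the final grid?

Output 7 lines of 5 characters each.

Answer: KKKKK
KKKKK
KKKKK
KKKKY
KKWBK
KKWBK
KKWKK

Derivation:
After op 1 fill(5,2,W) [3 cells changed]:
KKKKK
KKKKK
KKKKK
KKKKK
KKWBK
KKWBK
KKWKK
After op 2 paint(3,4,Y):
KKKKK
KKKKK
KKKKK
KKKKY
KKWBK
KKWBK
KKWKK
After op 3 paint(1,3,K):
KKKKK
KKKKK
KKKKK
KKKKY
KKWBK
KKWBK
KKWKK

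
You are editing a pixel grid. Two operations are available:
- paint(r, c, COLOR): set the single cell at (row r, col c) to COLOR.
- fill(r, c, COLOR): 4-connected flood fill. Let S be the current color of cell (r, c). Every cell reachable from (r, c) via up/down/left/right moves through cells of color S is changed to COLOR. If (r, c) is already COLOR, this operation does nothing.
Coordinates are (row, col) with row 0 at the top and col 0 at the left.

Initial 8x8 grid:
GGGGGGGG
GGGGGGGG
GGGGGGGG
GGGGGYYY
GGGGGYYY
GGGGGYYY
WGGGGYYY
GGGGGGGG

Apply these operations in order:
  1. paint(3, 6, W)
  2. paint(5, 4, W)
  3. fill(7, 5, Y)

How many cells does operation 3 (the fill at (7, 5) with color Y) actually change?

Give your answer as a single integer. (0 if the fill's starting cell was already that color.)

Answer: 50

Derivation:
After op 1 paint(3,6,W):
GGGGGGGG
GGGGGGGG
GGGGGGGG
GGGGGYWY
GGGGGYYY
GGGGGYYY
WGGGGYYY
GGGGGGGG
After op 2 paint(5,4,W):
GGGGGGGG
GGGGGGGG
GGGGGGGG
GGGGGYWY
GGGGGYYY
GGGGWYYY
WGGGGYYY
GGGGGGGG
After op 3 fill(7,5,Y) [50 cells changed]:
YYYYYYYY
YYYYYYYY
YYYYYYYY
YYYYYYWY
YYYYYYYY
YYYYWYYY
WYYYYYYY
YYYYYYYY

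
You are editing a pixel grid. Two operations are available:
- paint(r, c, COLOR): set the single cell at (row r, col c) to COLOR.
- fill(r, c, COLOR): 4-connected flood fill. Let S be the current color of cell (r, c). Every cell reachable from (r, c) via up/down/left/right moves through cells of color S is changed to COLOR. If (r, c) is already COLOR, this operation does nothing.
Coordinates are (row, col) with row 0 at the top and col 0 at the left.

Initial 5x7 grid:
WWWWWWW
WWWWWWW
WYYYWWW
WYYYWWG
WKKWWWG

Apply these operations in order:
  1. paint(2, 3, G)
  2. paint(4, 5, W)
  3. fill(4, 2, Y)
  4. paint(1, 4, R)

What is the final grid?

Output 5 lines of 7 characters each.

After op 1 paint(2,3,G):
WWWWWWW
WWWWWWW
WYYGWWW
WYYYWWG
WKKWWWG
After op 2 paint(4,5,W):
WWWWWWW
WWWWWWW
WYYGWWW
WYYYWWG
WKKWWWG
After op 3 fill(4,2,Y) [2 cells changed]:
WWWWWWW
WWWWWWW
WYYGWWW
WYYYWWG
WYYWWWG
After op 4 paint(1,4,R):
WWWWWWW
WWWWRWW
WYYGWWW
WYYYWWG
WYYWWWG

Answer: WWWWWWW
WWWWRWW
WYYGWWW
WYYYWWG
WYYWWWG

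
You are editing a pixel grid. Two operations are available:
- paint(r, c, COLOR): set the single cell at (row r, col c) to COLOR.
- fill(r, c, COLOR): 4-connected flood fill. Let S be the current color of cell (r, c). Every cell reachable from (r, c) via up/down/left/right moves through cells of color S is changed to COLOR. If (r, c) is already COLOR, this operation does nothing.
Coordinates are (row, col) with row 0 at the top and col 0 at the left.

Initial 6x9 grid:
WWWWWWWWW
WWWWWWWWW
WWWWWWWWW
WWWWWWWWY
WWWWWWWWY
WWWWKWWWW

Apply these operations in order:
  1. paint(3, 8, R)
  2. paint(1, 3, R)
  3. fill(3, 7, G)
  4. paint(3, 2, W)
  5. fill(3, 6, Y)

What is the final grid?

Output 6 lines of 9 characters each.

Answer: YYYYYYYYY
YYYRYYYYY
YYYYYYYYY
YYWYYYYYR
YYYYYYYYY
YYYYKYYYY

Derivation:
After op 1 paint(3,8,R):
WWWWWWWWW
WWWWWWWWW
WWWWWWWWW
WWWWWWWWR
WWWWWWWWY
WWWWKWWWW
After op 2 paint(1,3,R):
WWWWWWWWW
WWWRWWWWW
WWWWWWWWW
WWWWWWWWR
WWWWWWWWY
WWWWKWWWW
After op 3 fill(3,7,G) [50 cells changed]:
GGGGGGGGG
GGGRGGGGG
GGGGGGGGG
GGGGGGGGR
GGGGGGGGY
GGGGKGGGG
After op 4 paint(3,2,W):
GGGGGGGGG
GGGRGGGGG
GGGGGGGGG
GGWGGGGGR
GGGGGGGGY
GGGGKGGGG
After op 5 fill(3,6,Y) [49 cells changed]:
YYYYYYYYY
YYYRYYYYY
YYYYYYYYY
YYWYYYYYR
YYYYYYYYY
YYYYKYYYY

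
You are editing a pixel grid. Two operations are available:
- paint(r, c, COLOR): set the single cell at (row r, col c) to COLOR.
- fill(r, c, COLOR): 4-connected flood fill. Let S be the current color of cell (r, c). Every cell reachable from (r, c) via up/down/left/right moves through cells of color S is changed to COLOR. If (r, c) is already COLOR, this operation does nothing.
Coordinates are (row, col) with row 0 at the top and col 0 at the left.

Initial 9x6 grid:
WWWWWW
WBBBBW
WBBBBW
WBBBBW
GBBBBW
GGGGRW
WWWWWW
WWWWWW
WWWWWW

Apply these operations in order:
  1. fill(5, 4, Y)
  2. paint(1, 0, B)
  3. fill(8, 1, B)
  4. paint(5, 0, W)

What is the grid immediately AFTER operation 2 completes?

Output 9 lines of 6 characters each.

Answer: WWWWWW
BBBBBW
WBBBBW
WBBBBW
GBBBBW
GGGGYW
WWWWWW
WWWWWW
WWWWWW

Derivation:
After op 1 fill(5,4,Y) [1 cells changed]:
WWWWWW
WBBBBW
WBBBBW
WBBBBW
GBBBBW
GGGGYW
WWWWWW
WWWWWW
WWWWWW
After op 2 paint(1,0,B):
WWWWWW
BBBBBW
WBBBBW
WBBBBW
GBBBBW
GGGGYW
WWWWWW
WWWWWW
WWWWWW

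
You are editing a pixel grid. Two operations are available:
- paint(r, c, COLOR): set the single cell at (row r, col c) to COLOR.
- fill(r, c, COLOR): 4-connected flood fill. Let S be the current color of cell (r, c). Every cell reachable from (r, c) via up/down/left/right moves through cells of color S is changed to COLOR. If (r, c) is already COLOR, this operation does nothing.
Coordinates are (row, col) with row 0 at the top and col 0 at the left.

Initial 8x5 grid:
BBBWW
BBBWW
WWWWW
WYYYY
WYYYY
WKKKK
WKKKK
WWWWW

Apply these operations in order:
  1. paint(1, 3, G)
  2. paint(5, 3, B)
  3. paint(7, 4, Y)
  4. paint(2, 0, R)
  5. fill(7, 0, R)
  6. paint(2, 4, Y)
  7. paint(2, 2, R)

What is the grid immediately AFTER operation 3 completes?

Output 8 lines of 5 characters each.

After op 1 paint(1,3,G):
BBBWW
BBBGW
WWWWW
WYYYY
WYYYY
WKKKK
WKKKK
WWWWW
After op 2 paint(5,3,B):
BBBWW
BBBGW
WWWWW
WYYYY
WYYYY
WKKBK
WKKKK
WWWWW
After op 3 paint(7,4,Y):
BBBWW
BBBGW
WWWWW
WYYYY
WYYYY
WKKBK
WKKKK
WWWWY

Answer: BBBWW
BBBGW
WWWWW
WYYYY
WYYYY
WKKBK
WKKKK
WWWWY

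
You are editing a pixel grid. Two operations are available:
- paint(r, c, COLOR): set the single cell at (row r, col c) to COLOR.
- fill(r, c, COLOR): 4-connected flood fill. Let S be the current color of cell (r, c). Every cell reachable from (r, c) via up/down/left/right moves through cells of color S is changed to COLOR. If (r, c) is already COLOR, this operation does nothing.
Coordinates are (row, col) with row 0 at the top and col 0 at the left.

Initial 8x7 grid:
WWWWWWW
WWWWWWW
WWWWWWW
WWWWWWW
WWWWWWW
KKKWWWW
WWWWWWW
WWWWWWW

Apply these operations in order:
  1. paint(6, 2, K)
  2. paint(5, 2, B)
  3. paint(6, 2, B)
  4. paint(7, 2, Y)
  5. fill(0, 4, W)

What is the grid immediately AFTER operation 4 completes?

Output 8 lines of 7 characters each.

After op 1 paint(6,2,K):
WWWWWWW
WWWWWWW
WWWWWWW
WWWWWWW
WWWWWWW
KKKWWWW
WWKWWWW
WWWWWWW
After op 2 paint(5,2,B):
WWWWWWW
WWWWWWW
WWWWWWW
WWWWWWW
WWWWWWW
KKBWWWW
WWKWWWW
WWWWWWW
After op 3 paint(6,2,B):
WWWWWWW
WWWWWWW
WWWWWWW
WWWWWWW
WWWWWWW
KKBWWWW
WWBWWWW
WWWWWWW
After op 4 paint(7,2,Y):
WWWWWWW
WWWWWWW
WWWWWWW
WWWWWWW
WWWWWWW
KKBWWWW
WWBWWWW
WWYWWWW

Answer: WWWWWWW
WWWWWWW
WWWWWWW
WWWWWWW
WWWWWWW
KKBWWWW
WWBWWWW
WWYWWWW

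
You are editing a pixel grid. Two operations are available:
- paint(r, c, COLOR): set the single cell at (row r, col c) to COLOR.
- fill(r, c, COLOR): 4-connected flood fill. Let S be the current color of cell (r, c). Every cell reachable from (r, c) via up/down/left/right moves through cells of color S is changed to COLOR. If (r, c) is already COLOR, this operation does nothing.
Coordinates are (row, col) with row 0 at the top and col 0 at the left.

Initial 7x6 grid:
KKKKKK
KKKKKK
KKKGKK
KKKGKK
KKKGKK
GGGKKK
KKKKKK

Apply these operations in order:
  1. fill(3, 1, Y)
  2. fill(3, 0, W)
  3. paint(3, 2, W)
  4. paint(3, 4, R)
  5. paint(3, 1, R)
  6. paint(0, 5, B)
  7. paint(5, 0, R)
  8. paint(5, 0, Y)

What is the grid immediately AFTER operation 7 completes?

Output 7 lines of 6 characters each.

Answer: WWWWWB
WWWWWW
WWWGWW
WRWGRW
WWWGWW
RGGWWW
WWWWWW

Derivation:
After op 1 fill(3,1,Y) [36 cells changed]:
YYYYYY
YYYYYY
YYYGYY
YYYGYY
YYYGYY
GGGYYY
YYYYYY
After op 2 fill(3,0,W) [36 cells changed]:
WWWWWW
WWWWWW
WWWGWW
WWWGWW
WWWGWW
GGGWWW
WWWWWW
After op 3 paint(3,2,W):
WWWWWW
WWWWWW
WWWGWW
WWWGWW
WWWGWW
GGGWWW
WWWWWW
After op 4 paint(3,4,R):
WWWWWW
WWWWWW
WWWGWW
WWWGRW
WWWGWW
GGGWWW
WWWWWW
After op 5 paint(3,1,R):
WWWWWW
WWWWWW
WWWGWW
WRWGRW
WWWGWW
GGGWWW
WWWWWW
After op 6 paint(0,5,B):
WWWWWB
WWWWWW
WWWGWW
WRWGRW
WWWGWW
GGGWWW
WWWWWW
After op 7 paint(5,0,R):
WWWWWB
WWWWWW
WWWGWW
WRWGRW
WWWGWW
RGGWWW
WWWWWW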